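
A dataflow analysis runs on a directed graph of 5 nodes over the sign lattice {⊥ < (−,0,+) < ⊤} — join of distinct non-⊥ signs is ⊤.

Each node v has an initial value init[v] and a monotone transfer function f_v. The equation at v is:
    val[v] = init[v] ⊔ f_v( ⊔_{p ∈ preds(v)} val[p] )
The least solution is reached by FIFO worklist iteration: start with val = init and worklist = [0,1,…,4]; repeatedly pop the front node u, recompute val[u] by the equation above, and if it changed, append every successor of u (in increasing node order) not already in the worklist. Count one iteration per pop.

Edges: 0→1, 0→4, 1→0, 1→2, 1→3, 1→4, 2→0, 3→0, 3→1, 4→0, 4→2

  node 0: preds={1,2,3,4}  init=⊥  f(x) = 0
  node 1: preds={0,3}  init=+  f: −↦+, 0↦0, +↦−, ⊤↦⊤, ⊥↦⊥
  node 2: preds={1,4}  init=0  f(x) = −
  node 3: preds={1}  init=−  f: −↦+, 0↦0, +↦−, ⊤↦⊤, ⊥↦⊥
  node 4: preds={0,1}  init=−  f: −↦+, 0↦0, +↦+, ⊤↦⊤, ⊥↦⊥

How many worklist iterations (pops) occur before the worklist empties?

Iteration log — 8 steps:
  step 1. node 0  ⊔preds=⊤  new=0  old=⊥  +wl: 
  step 2. node 1  ⊔preds=⊤  new=⊤  old=+  +wl: 0
  step 3. node 2  ⊔preds=⊤  new=⊤  old=0  +wl: 
  step 4. node 3  ⊔preds=⊤  new=⊤  old=−  +wl: 1
  step 5. node 4  ⊔preds=⊤  new=⊤  old=−  +wl: 2
  step 6. node 0  ⊔preds=⊤  new=0  stable
  step 7. node 1  ⊔preds=⊤  new=⊤  stable
  step 8. node 2  ⊔preds=⊤  new=⊤  stable

Least fixpoint reached:
  node 0: 0
  node 1: ⊤
  node 2: ⊤
  node 3: ⊤
  node 4: ⊤

8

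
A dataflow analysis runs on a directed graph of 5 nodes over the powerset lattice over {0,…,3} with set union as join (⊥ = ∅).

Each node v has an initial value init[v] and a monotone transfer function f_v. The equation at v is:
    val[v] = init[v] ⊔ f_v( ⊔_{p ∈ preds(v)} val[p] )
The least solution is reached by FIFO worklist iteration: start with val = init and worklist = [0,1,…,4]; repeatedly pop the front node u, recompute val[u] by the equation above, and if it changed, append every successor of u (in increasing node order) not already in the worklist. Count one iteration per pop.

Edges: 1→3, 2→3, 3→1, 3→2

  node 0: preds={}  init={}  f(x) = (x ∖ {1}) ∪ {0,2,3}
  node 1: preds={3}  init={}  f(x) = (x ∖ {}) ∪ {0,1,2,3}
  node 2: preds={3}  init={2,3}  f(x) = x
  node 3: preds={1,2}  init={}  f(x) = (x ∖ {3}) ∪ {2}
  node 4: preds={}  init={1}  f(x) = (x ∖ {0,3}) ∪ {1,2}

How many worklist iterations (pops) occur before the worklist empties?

8

Trace (8 dequeues):
  [1] u=0 | in {} | out {0,2,3} | prev {} | push {}
  [2] u=1 | in {} | out {0,1,2,3} | prev {} | push {}
  [3] u=2 | in {} | out {2,3} | ==
  [4] u=3 | in {0,1,2,3} | out {0,1,2} | prev {} | push {1,2}
  [5] u=4 | in {} | out {1,2} | prev {1} | push {}
  [6] u=1 | in {0,1,2} | out {0,1,2,3} | ==
  [7] u=2 | in {0,1,2} | out {0,1,2,3} | prev {2,3} | push {3}
  [8] u=3 | in {0,1,2,3} | out {0,1,2} | ==

Converged values:
  [0] {0,2,3}
  [1] {0,1,2,3}
  [2] {0,1,2,3}
  [3] {0,1,2}
  [4] {1,2}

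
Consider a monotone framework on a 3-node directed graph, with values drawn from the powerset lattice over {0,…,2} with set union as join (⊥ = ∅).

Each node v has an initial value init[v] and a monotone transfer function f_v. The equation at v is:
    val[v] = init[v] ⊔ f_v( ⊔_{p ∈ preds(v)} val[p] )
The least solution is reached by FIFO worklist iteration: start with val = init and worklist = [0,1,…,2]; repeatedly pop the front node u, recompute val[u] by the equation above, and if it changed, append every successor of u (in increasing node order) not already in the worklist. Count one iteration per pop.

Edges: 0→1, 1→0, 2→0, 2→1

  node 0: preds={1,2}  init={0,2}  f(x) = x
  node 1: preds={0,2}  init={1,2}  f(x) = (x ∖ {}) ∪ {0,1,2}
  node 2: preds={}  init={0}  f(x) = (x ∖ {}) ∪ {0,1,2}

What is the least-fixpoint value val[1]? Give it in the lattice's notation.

Worklist (5 pops):
  #1 pop 0: in={0,1,2} → {0,1,2} (was {0,2}); enqueue []
  #2 pop 1: in={0,1,2} → {0,1,2} (was {1,2}); enqueue [0]
  #3 pop 2: in={} → {0,1,2} (was {0}); enqueue [1]
  #4 pop 0: in={0,1,2} → {0,1,2} (no change)
  #5 pop 1: in={0,1,2} → {0,1,2} (no change)

Fixpoint:
  val[0] = {0,1,2}
  val[1] = {0,1,2}
  val[2] = {0,1,2}

{0,1,2}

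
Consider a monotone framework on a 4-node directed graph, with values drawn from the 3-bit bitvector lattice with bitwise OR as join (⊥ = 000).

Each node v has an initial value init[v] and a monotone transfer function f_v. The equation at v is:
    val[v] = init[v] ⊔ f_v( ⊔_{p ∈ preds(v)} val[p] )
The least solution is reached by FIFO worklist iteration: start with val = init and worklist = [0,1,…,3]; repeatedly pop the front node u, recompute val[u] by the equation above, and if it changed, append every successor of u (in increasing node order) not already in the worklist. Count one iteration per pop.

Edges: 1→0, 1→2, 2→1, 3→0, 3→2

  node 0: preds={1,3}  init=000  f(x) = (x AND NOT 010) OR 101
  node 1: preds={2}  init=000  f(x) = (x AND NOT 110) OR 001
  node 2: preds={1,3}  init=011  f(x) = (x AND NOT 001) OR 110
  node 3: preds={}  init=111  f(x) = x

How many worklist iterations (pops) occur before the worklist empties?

Trace (6 dequeues):
  [1] u=0 | in 111 | out 101 | prev 000 | push {}
  [2] u=1 | in 011 | out 001 | prev 000 | push {0}
  [3] u=2 | in 111 | out 111 | prev 011 | push {1}
  [4] u=3 | in 000 | out 111 | ==
  [5] u=0 | in 111 | out 101 | ==
  [6] u=1 | in 111 | out 001 | ==

Converged values:
  [0] 101
  [1] 001
  [2] 111
  [3] 111

6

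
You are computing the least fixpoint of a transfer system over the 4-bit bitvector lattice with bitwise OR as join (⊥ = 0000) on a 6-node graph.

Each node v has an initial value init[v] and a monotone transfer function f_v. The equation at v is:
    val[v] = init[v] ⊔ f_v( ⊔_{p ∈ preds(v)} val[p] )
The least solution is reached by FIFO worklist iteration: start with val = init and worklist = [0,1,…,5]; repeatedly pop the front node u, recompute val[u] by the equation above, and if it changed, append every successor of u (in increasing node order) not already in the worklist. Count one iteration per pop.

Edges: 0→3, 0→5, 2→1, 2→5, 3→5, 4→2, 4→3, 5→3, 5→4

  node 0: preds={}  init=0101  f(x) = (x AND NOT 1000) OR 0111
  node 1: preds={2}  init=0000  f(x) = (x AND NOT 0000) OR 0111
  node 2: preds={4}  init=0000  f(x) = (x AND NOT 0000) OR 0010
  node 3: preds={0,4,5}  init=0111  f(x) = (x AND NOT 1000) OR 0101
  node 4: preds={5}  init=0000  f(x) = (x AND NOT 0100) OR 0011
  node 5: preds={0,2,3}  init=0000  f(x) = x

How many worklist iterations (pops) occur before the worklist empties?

Worklist (12 pops):
  #1 pop 0: in=0000 → 0111 (was 0101); enqueue []
  #2 pop 1: in=0000 → 0111 (was 0000); enqueue []
  #3 pop 2: in=0000 → 0010 (was 0000); enqueue [1]
  #4 pop 3: in=0111 → 0111 (no change)
  #5 pop 4: in=0000 → 0011 (was 0000); enqueue [2,3]
  #6 pop 5: in=0111 → 0111 (was 0000); enqueue [4]
  #7 pop 1: in=0010 → 0111 (no change)
  #8 pop 2: in=0011 → 0011 (was 0010); enqueue [1,5]
  #9 pop 3: in=0111 → 0111 (no change)
  #10 pop 4: in=0111 → 0011 (no change)
  #11 pop 1: in=0011 → 0111 (no change)
  #12 pop 5: in=0111 → 0111 (no change)

Fixpoint:
  val[0] = 0111
  val[1] = 0111
  val[2] = 0011
  val[3] = 0111
  val[4] = 0011
  val[5] = 0111

12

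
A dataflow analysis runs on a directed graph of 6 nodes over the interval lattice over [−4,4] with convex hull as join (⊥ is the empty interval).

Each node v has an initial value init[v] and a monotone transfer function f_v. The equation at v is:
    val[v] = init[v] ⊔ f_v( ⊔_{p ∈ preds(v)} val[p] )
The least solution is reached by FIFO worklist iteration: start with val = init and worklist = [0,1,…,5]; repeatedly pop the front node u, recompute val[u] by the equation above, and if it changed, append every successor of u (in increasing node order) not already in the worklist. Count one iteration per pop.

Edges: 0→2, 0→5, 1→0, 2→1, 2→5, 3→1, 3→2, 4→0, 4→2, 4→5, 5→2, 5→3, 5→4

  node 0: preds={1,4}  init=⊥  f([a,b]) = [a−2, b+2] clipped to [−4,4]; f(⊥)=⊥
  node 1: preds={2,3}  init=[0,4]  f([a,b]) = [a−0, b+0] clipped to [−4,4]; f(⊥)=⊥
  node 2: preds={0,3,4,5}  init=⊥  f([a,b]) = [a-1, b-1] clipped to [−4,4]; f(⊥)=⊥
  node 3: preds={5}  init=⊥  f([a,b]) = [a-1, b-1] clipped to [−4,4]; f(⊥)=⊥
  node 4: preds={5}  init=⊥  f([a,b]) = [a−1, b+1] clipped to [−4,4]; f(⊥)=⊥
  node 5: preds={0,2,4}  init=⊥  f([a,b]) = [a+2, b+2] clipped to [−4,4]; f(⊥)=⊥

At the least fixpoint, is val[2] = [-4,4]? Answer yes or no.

no

Worklist (22 pops):
  #1 pop 0: in=[0,4] → [-2,4] (was ⊥); enqueue []
  #2 pop 1: in=⊥ → [0,4] (no change)
  #3 pop 2: in=[-2,4] → [-3,3] (was ⊥); enqueue [1]
  #4 pop 3: in=⊥ → ⊥ (no change)
  #5 pop 4: in=⊥ → ⊥ (no change)
  #6 pop 5: in=[-3,4] → [-1,4] (was ⊥); enqueue [2,3,4]
  #7 pop 1: in=[-3,3] → [-3,4] (was [0,4]); enqueue [0]
  #8 pop 2: in=[-2,4] → [-3,3] (no change)
  #9 pop 3: in=[-1,4] → [-2,3] (was ⊥); enqueue [1,2]
  #10 pop 4: in=[-1,4] → [-2,4] (was ⊥); enqueue [5]
  #11 pop 0: in=[-3,4] → [-4,4] (was [-2,4]); enqueue []
  #12 pop 1: in=[-3,3] → [-3,4] (no change)
  #13 pop 2: in=[-4,4] → [-4,3] (was [-3,3]); enqueue [1]
  #14 pop 5: in=[-4,4] → [-2,4] (was [-1,4]); enqueue [2,3,4]
  #15 pop 1: in=[-4,3] → [-4,4] (was [-3,4]); enqueue [0]
  #16 pop 2: in=[-4,4] → [-4,3] (no change)
  #17 pop 3: in=[-2,4] → [-3,3] (was [-2,3]); enqueue [1,2]
  #18 pop 4: in=[-2,4] → [-3,4] (was [-2,4]); enqueue [5]
  #19 pop 0: in=[-4,4] → [-4,4] (no change)
  #20 pop 1: in=[-4,3] → [-4,4] (no change)
  #21 pop 2: in=[-4,4] → [-4,3] (no change)
  #22 pop 5: in=[-4,4] → [-2,4] (no change)

Fixpoint:
  val[0] = [-4,4]
  val[1] = [-4,4]
  val[2] = [-4,3]
  val[3] = [-3,3]
  val[4] = [-3,4]
  val[5] = [-2,4]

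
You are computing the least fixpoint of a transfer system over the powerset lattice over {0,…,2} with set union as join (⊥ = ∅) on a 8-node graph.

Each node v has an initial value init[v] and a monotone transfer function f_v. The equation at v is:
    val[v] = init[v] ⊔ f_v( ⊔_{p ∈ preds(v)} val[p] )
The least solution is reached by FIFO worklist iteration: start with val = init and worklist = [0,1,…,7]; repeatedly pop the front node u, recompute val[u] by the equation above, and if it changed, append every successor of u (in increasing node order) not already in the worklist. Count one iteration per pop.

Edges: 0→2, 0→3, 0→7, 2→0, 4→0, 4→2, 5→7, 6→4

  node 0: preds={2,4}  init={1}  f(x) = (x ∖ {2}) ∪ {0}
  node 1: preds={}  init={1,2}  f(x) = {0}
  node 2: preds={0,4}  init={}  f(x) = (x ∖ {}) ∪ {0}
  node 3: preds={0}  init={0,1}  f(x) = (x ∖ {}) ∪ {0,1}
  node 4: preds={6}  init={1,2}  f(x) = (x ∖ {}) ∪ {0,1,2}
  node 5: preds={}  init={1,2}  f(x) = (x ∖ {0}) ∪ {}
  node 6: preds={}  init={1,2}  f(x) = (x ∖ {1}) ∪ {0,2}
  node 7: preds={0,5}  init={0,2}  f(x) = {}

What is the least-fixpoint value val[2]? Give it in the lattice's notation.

{0,1,2}

Worklist (11 pops):
  #1 pop 0: in={1,2} → {0,1} (was {1}); enqueue []
  #2 pop 1: in={} → {0,1,2} (was {1,2}); enqueue []
  #3 pop 2: in={0,1,2} → {0,1,2} (was {}); enqueue [0]
  #4 pop 3: in={0,1} → {0,1} (no change)
  #5 pop 4: in={1,2} → {0,1,2} (was {1,2}); enqueue [2]
  #6 pop 5: in={} → {1,2} (no change)
  #7 pop 6: in={} → {0,1,2} (was {1,2}); enqueue [4]
  #8 pop 7: in={0,1,2} → {0,2} (no change)
  #9 pop 0: in={0,1,2} → {0,1} (no change)
  #10 pop 2: in={0,1,2} → {0,1,2} (no change)
  #11 pop 4: in={0,1,2} → {0,1,2} (no change)

Fixpoint:
  val[0] = {0,1}
  val[1] = {0,1,2}
  val[2] = {0,1,2}
  val[3] = {0,1}
  val[4] = {0,1,2}
  val[5] = {1,2}
  val[6] = {0,1,2}
  val[7] = {0,2}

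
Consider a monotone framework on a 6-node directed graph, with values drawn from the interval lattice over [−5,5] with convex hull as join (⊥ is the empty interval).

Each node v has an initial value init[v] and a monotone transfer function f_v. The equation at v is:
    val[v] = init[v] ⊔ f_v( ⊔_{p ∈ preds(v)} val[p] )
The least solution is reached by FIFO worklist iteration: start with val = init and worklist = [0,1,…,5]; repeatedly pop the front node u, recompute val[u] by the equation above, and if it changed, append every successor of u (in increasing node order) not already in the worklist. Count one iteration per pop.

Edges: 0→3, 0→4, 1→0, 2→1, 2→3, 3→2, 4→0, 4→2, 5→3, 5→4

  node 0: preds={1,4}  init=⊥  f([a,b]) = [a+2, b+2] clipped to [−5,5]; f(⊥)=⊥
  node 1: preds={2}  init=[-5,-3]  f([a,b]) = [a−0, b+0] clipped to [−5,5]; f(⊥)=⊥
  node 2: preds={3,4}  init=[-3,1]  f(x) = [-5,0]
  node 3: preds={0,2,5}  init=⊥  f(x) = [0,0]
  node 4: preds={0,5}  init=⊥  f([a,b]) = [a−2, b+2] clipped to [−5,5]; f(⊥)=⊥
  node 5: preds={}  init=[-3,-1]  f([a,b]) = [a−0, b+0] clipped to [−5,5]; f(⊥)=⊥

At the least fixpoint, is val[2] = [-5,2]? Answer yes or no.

no

Trace (15 dequeues):
  [1] u=0 | in [-5,-3] | out [-3,-1] | prev ⊥ | push {}
  [2] u=1 | in [-3,1] | out [-5,1] | prev [-5,-3] | push {0}
  [3] u=2 | in ⊥ | out [-5,1] | prev [-3,1] | push {1}
  [4] u=3 | in [-5,1] | out [0,0] | prev ⊥ | push {2}
  [5] u=4 | in [-3,-1] | out [-5,1] | prev ⊥ | push {}
  [6] u=5 | in ⊥ | out [-3,-1] | ==
  [7] u=0 | in [-5,1] | out [-3,3] | prev [-3,-1] | push {3,4}
  [8] u=1 | in [-5,1] | out [-5,1] | ==
  [9] u=2 | in [-5,1] | out [-5,1] | ==
  [10] u=3 | in [-5,3] | out [0,0] | ==
  [11] u=4 | in [-3,3] | out [-5,5] | prev [-5,1] | push {0,2}
  [12] u=0 | in [-5,5] | out [-3,5] | prev [-3,3] | push {3,4}
  [13] u=2 | in [-5,5] | out [-5,1] | ==
  [14] u=3 | in [-5,5] | out [0,0] | ==
  [15] u=4 | in [-3,5] | out [-5,5] | ==

Converged values:
  [0] [-3,5]
  [1] [-5,1]
  [2] [-5,1]
  [3] [0,0]
  [4] [-5,5]
  [5] [-3,-1]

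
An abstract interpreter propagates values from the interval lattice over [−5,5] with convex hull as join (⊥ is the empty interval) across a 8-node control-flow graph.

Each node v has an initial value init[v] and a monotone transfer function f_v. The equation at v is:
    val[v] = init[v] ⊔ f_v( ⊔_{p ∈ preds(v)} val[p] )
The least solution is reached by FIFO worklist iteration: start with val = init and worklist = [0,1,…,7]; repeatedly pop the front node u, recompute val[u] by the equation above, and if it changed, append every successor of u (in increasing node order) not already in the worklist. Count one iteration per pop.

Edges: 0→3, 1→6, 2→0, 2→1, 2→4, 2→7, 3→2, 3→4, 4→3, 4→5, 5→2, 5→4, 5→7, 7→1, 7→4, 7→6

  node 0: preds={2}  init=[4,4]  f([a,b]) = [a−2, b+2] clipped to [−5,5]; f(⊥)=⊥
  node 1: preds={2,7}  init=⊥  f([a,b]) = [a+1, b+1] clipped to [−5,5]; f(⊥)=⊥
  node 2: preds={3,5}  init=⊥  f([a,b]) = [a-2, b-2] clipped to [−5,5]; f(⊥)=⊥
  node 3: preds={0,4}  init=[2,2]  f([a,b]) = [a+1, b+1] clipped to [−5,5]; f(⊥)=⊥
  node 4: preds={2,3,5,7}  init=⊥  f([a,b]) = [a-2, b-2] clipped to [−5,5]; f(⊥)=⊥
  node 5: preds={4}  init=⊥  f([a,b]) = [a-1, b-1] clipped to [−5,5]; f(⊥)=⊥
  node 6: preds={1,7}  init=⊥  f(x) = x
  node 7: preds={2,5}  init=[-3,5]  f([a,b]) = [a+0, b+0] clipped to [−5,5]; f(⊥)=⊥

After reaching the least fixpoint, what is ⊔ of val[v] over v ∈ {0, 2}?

[-5,5]

Iteration log — 19 steps:
  step 1. node 0  ⊔preds=⊥  new=[4,4]  stable
  step 2. node 1  ⊔preds=[-3,5]  new=[-2,5]  old=⊥  +wl: 
  step 3. node 2  ⊔preds=[2,2]  new=[0,0]  old=⊥  +wl: 0,1
  step 4. node 3  ⊔preds=[4,4]  new=[2,5]  old=[2,2]  +wl: 2
  step 5. node 4  ⊔preds=[-3,5]  new=[-5,3]  old=⊥  +wl: 3
  step 6. node 5  ⊔preds=[-5,3]  new=[-5,2]  old=⊥  +wl: 4
  step 7. node 6  ⊔preds=[-3,5]  new=[-3,5]  old=⊥  +wl: 
  step 8. node 7  ⊔preds=[-5,2]  new=[-5,5]  old=[-3,5]  +wl: 6
  step 9. node 0  ⊔preds=[0,0]  new=[-2,4]  old=[4,4]  +wl: 
  step 10. node 1  ⊔preds=[-5,5]  new=[-4,5]  old=[-2,5]  +wl: 
  step 11. node 2  ⊔preds=[-5,5]  new=[-5,3]  old=[0,0]  +wl: 0,1,7
  step 12. node 3  ⊔preds=[-5,4]  new=[-4,5]  old=[2,5]  +wl: 2
  step 13. node 4  ⊔preds=[-5,5]  new=[-5,3]  stable
  step 14. node 6  ⊔preds=[-5,5]  new=[-5,5]  old=[-3,5]  +wl: 
  step 15. node 0  ⊔preds=[-5,3]  new=[-5,5]  old=[-2,4]  +wl: 3
  step 16. node 1  ⊔preds=[-5,5]  new=[-4,5]  stable
  step 17. node 7  ⊔preds=[-5,3]  new=[-5,5]  stable
  step 18. node 2  ⊔preds=[-5,5]  new=[-5,3]  stable
  step 19. node 3  ⊔preds=[-5,5]  new=[-4,5]  stable

Least fixpoint reached:
  node 0: [-5,5]
  node 1: [-4,5]
  node 2: [-5,3]
  node 3: [-4,5]
  node 4: [-5,3]
  node 5: [-5,2]
  node 6: [-5,5]
  node 7: [-5,5]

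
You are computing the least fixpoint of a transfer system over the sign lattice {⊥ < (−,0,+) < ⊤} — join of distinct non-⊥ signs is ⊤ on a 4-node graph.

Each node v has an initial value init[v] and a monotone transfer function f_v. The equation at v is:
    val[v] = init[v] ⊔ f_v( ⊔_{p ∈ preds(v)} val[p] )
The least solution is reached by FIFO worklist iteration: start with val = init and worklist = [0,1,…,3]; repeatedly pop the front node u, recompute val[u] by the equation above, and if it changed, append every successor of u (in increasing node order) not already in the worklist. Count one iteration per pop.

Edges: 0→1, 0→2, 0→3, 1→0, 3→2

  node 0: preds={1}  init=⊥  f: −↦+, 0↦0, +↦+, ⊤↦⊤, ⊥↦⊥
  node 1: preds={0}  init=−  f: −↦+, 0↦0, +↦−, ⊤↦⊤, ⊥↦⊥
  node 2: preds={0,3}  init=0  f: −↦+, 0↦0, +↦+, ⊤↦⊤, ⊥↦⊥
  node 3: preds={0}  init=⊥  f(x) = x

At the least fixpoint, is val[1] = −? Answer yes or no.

yes

Trace (5 dequeues):
  [1] u=0 | in − | out + | prev ⊥ | push {}
  [2] u=1 | in + | out − | ==
  [3] u=2 | in + | out ⊤ | prev 0 | push {}
  [4] u=3 | in + | out + | prev ⊥ | push {2}
  [5] u=2 | in + | out ⊤ | ==

Converged values:
  [0] +
  [1] −
  [2] ⊤
  [3] +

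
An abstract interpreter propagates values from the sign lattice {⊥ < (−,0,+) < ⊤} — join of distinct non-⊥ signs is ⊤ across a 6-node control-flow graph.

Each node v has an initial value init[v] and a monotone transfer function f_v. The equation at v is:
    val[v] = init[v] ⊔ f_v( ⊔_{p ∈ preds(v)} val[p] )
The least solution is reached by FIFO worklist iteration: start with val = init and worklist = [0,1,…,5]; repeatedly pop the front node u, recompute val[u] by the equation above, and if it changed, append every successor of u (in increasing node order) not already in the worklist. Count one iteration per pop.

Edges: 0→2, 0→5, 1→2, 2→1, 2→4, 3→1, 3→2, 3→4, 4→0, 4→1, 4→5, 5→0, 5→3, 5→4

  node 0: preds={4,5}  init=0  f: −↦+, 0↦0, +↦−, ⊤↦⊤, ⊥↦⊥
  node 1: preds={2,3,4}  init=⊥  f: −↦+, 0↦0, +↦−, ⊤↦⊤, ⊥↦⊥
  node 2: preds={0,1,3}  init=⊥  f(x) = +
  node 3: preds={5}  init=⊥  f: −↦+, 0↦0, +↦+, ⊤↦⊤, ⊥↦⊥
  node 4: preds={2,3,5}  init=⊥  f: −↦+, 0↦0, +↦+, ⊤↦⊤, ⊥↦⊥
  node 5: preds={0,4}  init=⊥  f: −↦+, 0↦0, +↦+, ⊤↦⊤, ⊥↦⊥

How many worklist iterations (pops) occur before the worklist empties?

Worklist (15 pops):
  #1 pop 0: in=⊥ → 0 (no change)
  #2 pop 1: in=⊥ → ⊥ (no change)
  #3 pop 2: in=0 → + (was ⊥); enqueue [1]
  #4 pop 3: in=⊥ → ⊥ (no change)
  #5 pop 4: in=+ → + (was ⊥); enqueue [0]
  #6 pop 5: in=⊤ → ⊤ (was ⊥); enqueue [3,4]
  #7 pop 1: in=+ → − (was ⊥); enqueue [2]
  #8 pop 0: in=⊤ → ⊤ (was 0); enqueue [5]
  #9 pop 3: in=⊤ → ⊤ (was ⊥); enqueue [1]
  #10 pop 4: in=⊤ → ⊤ (was +); enqueue [0]
  #11 pop 2: in=⊤ → + (no change)
  #12 pop 5: in=⊤ → ⊤ (no change)
  #13 pop 1: in=⊤ → ⊤ (was −); enqueue [2]
  #14 pop 0: in=⊤ → ⊤ (no change)
  #15 pop 2: in=⊤ → + (no change)

Fixpoint:
  val[0] = ⊤
  val[1] = ⊤
  val[2] = +
  val[3] = ⊤
  val[4] = ⊤
  val[5] = ⊤

15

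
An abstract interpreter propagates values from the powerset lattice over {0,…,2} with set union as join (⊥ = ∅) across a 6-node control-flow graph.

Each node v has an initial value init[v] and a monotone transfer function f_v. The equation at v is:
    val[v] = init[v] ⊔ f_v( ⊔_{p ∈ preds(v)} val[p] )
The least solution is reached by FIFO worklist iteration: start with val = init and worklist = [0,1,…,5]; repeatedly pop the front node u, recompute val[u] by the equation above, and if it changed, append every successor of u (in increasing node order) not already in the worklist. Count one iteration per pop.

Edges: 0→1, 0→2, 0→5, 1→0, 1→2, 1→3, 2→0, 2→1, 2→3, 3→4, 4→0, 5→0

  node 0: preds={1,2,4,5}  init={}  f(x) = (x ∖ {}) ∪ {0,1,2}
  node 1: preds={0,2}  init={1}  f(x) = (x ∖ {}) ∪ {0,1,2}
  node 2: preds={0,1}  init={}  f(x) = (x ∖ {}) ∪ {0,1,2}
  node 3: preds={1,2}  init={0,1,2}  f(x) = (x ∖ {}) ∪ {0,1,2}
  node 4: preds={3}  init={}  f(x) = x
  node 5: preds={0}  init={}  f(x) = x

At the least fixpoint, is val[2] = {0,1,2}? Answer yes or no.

Trace (8 dequeues):
  [1] u=0 | in {1} | out {0,1,2} | prev {} | push {}
  [2] u=1 | in {0,1,2} | out {0,1,2} | prev {1} | push {0}
  [3] u=2 | in {0,1,2} | out {0,1,2} | prev {} | push {1}
  [4] u=3 | in {0,1,2} | out {0,1,2} | ==
  [5] u=4 | in {0,1,2} | out {0,1,2} | prev {} | push {}
  [6] u=5 | in {0,1,2} | out {0,1,2} | prev {} | push {}
  [7] u=0 | in {0,1,2} | out {0,1,2} | ==
  [8] u=1 | in {0,1,2} | out {0,1,2} | ==

Converged values:
  [0] {0,1,2}
  [1] {0,1,2}
  [2] {0,1,2}
  [3] {0,1,2}
  [4] {0,1,2}
  [5] {0,1,2}

yes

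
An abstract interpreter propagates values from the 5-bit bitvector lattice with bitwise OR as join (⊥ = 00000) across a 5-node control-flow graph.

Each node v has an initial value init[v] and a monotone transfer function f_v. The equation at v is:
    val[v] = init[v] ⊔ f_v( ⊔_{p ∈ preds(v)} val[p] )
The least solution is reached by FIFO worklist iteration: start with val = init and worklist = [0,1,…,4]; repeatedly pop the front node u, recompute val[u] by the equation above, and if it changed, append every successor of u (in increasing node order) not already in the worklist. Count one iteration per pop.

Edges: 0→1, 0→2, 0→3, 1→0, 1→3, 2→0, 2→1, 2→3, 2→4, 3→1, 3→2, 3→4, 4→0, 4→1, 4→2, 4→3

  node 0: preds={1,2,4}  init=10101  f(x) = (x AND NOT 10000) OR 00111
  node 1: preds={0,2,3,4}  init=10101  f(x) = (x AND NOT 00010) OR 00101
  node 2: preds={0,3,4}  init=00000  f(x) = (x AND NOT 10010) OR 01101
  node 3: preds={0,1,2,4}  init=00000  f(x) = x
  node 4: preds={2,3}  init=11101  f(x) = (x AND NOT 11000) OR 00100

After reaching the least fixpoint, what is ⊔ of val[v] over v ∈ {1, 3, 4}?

Iteration log — 9 steps:
  step 1. node 0  ⊔preds=11101  new=11111  old=10101  +wl: 
  step 2. node 1  ⊔preds=11111  new=11101  old=10101  +wl: 0
  step 3. node 2  ⊔preds=11111  new=01101  old=00000  +wl: 1
  step 4. node 3  ⊔preds=11111  new=11111  old=00000  +wl: 2
  step 5. node 4  ⊔preds=11111  new=11111  old=11101  +wl: 3
  step 6. node 0  ⊔preds=11111  new=11111  stable
  step 7. node 1  ⊔preds=11111  new=11101  stable
  step 8. node 2  ⊔preds=11111  new=01101  stable
  step 9. node 3  ⊔preds=11111  new=11111  stable

Least fixpoint reached:
  node 0: 11111
  node 1: 11101
  node 2: 01101
  node 3: 11111
  node 4: 11111

11111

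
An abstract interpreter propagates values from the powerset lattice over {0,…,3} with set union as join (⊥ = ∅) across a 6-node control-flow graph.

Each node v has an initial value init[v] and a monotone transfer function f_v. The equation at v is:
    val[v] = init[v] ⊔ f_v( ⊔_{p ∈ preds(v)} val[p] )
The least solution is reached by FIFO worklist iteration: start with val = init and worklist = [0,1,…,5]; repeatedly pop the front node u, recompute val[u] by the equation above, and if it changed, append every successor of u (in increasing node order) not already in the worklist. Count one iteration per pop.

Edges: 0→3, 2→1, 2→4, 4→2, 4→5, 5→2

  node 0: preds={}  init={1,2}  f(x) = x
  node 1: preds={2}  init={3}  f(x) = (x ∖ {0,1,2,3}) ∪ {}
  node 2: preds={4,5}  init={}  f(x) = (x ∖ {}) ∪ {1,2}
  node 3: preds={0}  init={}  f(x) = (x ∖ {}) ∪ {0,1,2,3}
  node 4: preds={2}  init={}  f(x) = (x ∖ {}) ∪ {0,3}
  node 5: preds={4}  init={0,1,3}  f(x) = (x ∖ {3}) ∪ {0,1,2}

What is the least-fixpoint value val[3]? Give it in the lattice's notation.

{0,1,2,3}

Trace (8 dequeues):
  [1] u=0 | in {} | out {1,2} | ==
  [2] u=1 | in {} | out {3} | ==
  [3] u=2 | in {0,1,3} | out {0,1,2,3} | prev {} | push {1}
  [4] u=3 | in {1,2} | out {0,1,2,3} | prev {} | push {}
  [5] u=4 | in {0,1,2,3} | out {0,1,2,3} | prev {} | push {2}
  [6] u=5 | in {0,1,2,3} | out {0,1,2,3} | prev {0,1,3} | push {}
  [7] u=1 | in {0,1,2,3} | out {3} | ==
  [8] u=2 | in {0,1,2,3} | out {0,1,2,3} | ==

Converged values:
  [0] {1,2}
  [1] {3}
  [2] {0,1,2,3}
  [3] {0,1,2,3}
  [4] {0,1,2,3}
  [5] {0,1,2,3}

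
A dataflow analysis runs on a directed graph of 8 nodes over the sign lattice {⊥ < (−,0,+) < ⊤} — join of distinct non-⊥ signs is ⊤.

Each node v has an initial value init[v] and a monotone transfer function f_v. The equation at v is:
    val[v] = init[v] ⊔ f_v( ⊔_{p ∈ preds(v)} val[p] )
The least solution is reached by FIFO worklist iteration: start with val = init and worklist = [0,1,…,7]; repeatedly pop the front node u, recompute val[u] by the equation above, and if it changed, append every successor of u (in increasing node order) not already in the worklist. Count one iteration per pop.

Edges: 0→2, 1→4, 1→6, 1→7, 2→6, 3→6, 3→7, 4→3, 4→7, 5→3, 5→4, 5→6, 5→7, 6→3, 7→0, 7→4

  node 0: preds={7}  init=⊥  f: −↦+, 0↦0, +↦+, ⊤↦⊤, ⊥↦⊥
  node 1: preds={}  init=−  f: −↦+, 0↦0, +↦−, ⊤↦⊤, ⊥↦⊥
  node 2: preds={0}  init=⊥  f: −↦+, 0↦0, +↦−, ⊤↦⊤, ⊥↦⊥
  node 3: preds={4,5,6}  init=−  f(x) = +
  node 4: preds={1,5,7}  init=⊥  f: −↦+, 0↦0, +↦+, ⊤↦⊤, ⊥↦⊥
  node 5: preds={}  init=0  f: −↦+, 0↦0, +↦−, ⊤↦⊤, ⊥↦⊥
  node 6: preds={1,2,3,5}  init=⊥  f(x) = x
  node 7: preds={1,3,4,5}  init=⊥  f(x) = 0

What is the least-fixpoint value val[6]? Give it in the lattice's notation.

Iteration log — 13 steps:
  step 1. node 0  ⊔preds=⊥  new=⊥  stable
  step 2. node 1  ⊔preds=⊥  new=−  stable
  step 3. node 2  ⊔preds=⊥  new=⊥  stable
  step 4. node 3  ⊔preds=0  new=⊤  old=−  +wl: 
  step 5. node 4  ⊔preds=⊤  new=⊤  old=⊥  +wl: 3
  step 6. node 5  ⊔preds=⊥  new=0  stable
  step 7. node 6  ⊔preds=⊤  new=⊤  old=⊥  +wl: 
  step 8. node 7  ⊔preds=⊤  new=0  old=⊥  +wl: 0,4
  step 9. node 3  ⊔preds=⊤  new=⊤  stable
  step 10. node 0  ⊔preds=0  new=0  old=⊥  +wl: 2
  step 11. node 4  ⊔preds=⊤  new=⊤  stable
  step 12. node 2  ⊔preds=0  new=0  old=⊥  +wl: 6
  step 13. node 6  ⊔preds=⊤  new=⊤  stable

Least fixpoint reached:
  node 0: 0
  node 1: −
  node 2: 0
  node 3: ⊤
  node 4: ⊤
  node 5: 0
  node 6: ⊤
  node 7: 0

⊤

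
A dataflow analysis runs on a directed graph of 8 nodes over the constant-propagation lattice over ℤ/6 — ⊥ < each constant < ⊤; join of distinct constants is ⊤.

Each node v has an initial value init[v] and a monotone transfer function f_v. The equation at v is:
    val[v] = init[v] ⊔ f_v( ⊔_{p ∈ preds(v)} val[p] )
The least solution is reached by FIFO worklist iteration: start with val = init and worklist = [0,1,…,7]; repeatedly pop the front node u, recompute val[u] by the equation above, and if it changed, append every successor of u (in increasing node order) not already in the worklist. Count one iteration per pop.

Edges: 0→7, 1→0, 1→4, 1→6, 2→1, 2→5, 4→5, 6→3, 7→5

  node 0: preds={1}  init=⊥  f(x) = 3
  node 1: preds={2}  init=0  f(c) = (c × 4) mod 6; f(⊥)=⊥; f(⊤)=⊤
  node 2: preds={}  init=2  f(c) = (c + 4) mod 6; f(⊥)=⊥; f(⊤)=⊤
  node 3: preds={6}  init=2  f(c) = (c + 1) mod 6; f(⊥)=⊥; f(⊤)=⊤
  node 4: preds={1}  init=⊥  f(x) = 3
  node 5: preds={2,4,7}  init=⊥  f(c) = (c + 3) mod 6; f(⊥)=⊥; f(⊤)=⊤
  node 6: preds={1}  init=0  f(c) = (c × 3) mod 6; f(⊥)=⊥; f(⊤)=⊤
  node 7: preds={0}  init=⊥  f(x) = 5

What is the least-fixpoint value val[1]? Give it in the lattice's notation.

Worklist (11 pops):
  #1 pop 0: in=0 → 3 (was ⊥); enqueue []
  #2 pop 1: in=2 → ⊤ (was 0); enqueue [0]
  #3 pop 2: in=⊥ → 2 (no change)
  #4 pop 3: in=0 → ⊤ (was 2); enqueue []
  #5 pop 4: in=⊤ → 3 (was ⊥); enqueue []
  #6 pop 5: in=⊤ → ⊤ (was ⊥); enqueue []
  #7 pop 6: in=⊤ → ⊤ (was 0); enqueue [3]
  #8 pop 7: in=3 → 5 (was ⊥); enqueue [5]
  #9 pop 0: in=⊤ → 3 (no change)
  #10 pop 3: in=⊤ → ⊤ (no change)
  #11 pop 5: in=⊤ → ⊤ (no change)

Fixpoint:
  val[0] = 3
  val[1] = ⊤
  val[2] = 2
  val[3] = ⊤
  val[4] = 3
  val[5] = ⊤
  val[6] = ⊤
  val[7] = 5

⊤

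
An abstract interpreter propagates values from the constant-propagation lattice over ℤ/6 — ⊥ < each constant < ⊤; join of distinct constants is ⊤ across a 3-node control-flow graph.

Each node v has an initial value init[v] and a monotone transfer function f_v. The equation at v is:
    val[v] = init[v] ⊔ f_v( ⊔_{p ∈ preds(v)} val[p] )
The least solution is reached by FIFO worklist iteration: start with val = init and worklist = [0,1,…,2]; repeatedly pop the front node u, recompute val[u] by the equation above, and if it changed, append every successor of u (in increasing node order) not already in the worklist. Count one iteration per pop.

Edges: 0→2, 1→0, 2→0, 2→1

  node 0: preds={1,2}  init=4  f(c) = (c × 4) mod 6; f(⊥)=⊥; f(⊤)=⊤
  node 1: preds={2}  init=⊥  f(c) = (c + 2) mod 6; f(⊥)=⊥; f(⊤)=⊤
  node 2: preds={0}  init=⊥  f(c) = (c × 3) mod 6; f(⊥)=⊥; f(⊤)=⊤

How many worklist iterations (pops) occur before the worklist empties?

Worklist (9 pops):
  #1 pop 0: in=⊥ → 4 (no change)
  #2 pop 1: in=⊥ → ⊥ (no change)
  #3 pop 2: in=4 → 0 (was ⊥); enqueue [0,1]
  #4 pop 0: in=0 → ⊤ (was 4); enqueue [2]
  #5 pop 1: in=0 → 2 (was ⊥); enqueue [0]
  #6 pop 2: in=⊤ → ⊤ (was 0); enqueue [1]
  #7 pop 0: in=⊤ → ⊤ (no change)
  #8 pop 1: in=⊤ → ⊤ (was 2); enqueue [0]
  #9 pop 0: in=⊤ → ⊤ (no change)

Fixpoint:
  val[0] = ⊤
  val[1] = ⊤
  val[2] = ⊤

9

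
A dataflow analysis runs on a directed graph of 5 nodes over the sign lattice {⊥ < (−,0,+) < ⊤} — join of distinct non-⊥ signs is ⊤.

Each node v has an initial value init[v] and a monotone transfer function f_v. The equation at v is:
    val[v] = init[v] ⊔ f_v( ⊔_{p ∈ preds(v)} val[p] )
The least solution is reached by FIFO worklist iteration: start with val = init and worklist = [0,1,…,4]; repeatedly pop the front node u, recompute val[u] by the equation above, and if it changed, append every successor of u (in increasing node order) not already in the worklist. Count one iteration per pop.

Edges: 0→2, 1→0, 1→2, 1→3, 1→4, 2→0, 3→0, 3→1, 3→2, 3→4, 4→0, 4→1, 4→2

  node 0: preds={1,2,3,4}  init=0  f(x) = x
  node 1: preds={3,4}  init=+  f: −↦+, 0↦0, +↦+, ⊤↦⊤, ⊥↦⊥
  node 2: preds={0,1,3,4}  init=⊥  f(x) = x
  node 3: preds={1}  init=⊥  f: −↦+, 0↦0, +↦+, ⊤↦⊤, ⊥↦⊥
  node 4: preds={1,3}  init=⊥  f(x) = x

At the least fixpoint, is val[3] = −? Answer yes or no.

Worklist (8 pops):
  #1 pop 0: in=+ → ⊤ (was 0); enqueue []
  #2 pop 1: in=⊥ → + (no change)
  #3 pop 2: in=⊤ → ⊤ (was ⊥); enqueue [0]
  #4 pop 3: in=+ → + (was ⊥); enqueue [1,2]
  #5 pop 4: in=+ → + (was ⊥); enqueue []
  #6 pop 0: in=⊤ → ⊤ (no change)
  #7 pop 1: in=+ → + (no change)
  #8 pop 2: in=⊤ → ⊤ (no change)

Fixpoint:
  val[0] = ⊤
  val[1] = +
  val[2] = ⊤
  val[3] = +
  val[4] = +

no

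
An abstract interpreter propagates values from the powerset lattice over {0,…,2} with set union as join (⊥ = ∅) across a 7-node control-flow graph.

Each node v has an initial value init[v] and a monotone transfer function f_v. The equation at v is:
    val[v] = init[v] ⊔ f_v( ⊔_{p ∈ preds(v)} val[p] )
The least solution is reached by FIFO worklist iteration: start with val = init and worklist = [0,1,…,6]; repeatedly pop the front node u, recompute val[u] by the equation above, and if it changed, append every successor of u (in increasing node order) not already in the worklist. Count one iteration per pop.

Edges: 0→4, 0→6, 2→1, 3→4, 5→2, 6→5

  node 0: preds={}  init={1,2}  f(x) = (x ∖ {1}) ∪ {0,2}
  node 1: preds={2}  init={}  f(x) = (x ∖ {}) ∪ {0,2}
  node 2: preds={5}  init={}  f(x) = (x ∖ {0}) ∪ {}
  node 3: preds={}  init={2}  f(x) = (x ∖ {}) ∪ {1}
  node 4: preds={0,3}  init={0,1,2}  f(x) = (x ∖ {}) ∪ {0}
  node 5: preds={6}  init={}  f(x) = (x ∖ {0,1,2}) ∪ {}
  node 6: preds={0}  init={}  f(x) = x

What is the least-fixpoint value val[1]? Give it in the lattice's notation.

{0,2}

Iteration log — 8 steps:
  step 1. node 0  ⊔preds={}  new={0,1,2}  old={1,2}  +wl: 
  step 2. node 1  ⊔preds={}  new={0,2}  old={}  +wl: 
  step 3. node 2  ⊔preds={}  new={}  stable
  step 4. node 3  ⊔preds={}  new={1,2}  old={2}  +wl: 
  step 5. node 4  ⊔preds={0,1,2}  new={0,1,2}  stable
  step 6. node 5  ⊔preds={}  new={}  stable
  step 7. node 6  ⊔preds={0,1,2}  new={0,1,2}  old={}  +wl: 5
  step 8. node 5  ⊔preds={0,1,2}  new={}  stable

Least fixpoint reached:
  node 0: {0,1,2}
  node 1: {0,2}
  node 2: {}
  node 3: {1,2}
  node 4: {0,1,2}
  node 5: {}
  node 6: {0,1,2}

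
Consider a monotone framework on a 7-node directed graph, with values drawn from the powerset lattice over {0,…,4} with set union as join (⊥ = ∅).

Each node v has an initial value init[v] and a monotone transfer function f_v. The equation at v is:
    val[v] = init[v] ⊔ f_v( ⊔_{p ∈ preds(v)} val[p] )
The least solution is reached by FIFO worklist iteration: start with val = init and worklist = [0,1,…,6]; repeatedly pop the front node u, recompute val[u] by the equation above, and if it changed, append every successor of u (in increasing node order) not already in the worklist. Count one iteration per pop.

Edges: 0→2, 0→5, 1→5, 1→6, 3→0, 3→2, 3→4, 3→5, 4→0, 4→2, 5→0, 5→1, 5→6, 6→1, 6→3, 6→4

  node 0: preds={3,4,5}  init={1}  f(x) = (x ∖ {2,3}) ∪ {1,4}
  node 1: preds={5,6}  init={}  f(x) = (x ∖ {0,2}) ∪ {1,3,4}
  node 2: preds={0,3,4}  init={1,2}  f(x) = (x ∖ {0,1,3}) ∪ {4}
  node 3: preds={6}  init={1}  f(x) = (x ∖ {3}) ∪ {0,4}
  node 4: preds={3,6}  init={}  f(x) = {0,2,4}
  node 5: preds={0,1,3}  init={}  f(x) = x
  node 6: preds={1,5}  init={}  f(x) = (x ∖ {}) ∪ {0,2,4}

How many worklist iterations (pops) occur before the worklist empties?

17

Worklist (17 pops):
  #1 pop 0: in={1} → {1,4} (was {1}); enqueue []
  #2 pop 1: in={} → {1,3,4} (was {}); enqueue []
  #3 pop 2: in={1,4} → {1,2,4} (was {1,2}); enqueue []
  #4 pop 3: in={} → {0,1,4} (was {1}); enqueue [0,2]
  #5 pop 4: in={0,1,4} → {0,2,4} (was {}); enqueue []
  #6 pop 5: in={0,1,3,4} → {0,1,3,4} (was {}); enqueue [1]
  #7 pop 6: in={0,1,3,4} → {0,1,2,3,4} (was {}); enqueue [3,4]
  #8 pop 0: in={0,1,2,3,4} → {0,1,4} (was {1,4}); enqueue [5]
  #9 pop 2: in={0,1,2,4} → {1,2,4} (no change)
  #10 pop 1: in={0,1,2,3,4} → {1,3,4} (no change)
  #11 pop 3: in={0,1,2,3,4} → {0,1,2,4} (was {0,1,4}); enqueue [0,2]
  #12 pop 4: in={0,1,2,3,4} → {0,2,4} (no change)
  #13 pop 5: in={0,1,2,3,4} → {0,1,2,3,4} (was {0,1,3,4}); enqueue [1,6]
  #14 pop 0: in={0,1,2,3,4} → {0,1,4} (no change)
  #15 pop 2: in={0,1,2,4} → {1,2,4} (no change)
  #16 pop 1: in={0,1,2,3,4} → {1,3,4} (no change)
  #17 pop 6: in={0,1,2,3,4} → {0,1,2,3,4} (no change)

Fixpoint:
  val[0] = {0,1,4}
  val[1] = {1,3,4}
  val[2] = {1,2,4}
  val[3] = {0,1,2,4}
  val[4] = {0,2,4}
  val[5] = {0,1,2,3,4}
  val[6] = {0,1,2,3,4}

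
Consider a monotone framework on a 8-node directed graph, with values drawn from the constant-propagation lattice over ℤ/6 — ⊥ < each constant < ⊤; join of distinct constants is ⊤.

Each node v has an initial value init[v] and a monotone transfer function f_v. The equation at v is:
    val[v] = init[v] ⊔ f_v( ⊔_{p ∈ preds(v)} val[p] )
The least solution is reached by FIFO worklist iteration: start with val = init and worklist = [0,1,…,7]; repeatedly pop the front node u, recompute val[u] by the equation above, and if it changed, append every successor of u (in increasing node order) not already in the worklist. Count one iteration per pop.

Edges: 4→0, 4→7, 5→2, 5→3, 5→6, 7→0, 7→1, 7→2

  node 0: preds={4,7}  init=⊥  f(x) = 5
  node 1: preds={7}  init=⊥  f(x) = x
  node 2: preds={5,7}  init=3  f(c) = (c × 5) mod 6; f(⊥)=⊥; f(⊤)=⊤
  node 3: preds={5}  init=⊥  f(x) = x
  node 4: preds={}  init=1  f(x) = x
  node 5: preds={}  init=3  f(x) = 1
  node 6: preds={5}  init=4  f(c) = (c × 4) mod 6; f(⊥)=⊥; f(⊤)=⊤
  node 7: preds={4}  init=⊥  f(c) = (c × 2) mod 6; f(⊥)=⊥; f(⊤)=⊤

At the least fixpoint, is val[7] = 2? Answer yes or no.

Worklist (12 pops):
  #1 pop 0: in=1 → 5 (was ⊥); enqueue []
  #2 pop 1: in=⊥ → ⊥ (no change)
  #3 pop 2: in=3 → 3 (no change)
  #4 pop 3: in=3 → 3 (was ⊥); enqueue []
  #5 pop 4: in=⊥ → 1 (no change)
  #6 pop 5: in=⊥ → ⊤ (was 3); enqueue [2,3]
  #7 pop 6: in=⊤ → ⊤ (was 4); enqueue []
  #8 pop 7: in=1 → 2 (was ⊥); enqueue [0,1]
  #9 pop 2: in=⊤ → ⊤ (was 3); enqueue []
  #10 pop 3: in=⊤ → ⊤ (was 3); enqueue []
  #11 pop 0: in=⊤ → 5 (no change)
  #12 pop 1: in=2 → 2 (was ⊥); enqueue []

Fixpoint:
  val[0] = 5
  val[1] = 2
  val[2] = ⊤
  val[3] = ⊤
  val[4] = 1
  val[5] = ⊤
  val[6] = ⊤
  val[7] = 2

yes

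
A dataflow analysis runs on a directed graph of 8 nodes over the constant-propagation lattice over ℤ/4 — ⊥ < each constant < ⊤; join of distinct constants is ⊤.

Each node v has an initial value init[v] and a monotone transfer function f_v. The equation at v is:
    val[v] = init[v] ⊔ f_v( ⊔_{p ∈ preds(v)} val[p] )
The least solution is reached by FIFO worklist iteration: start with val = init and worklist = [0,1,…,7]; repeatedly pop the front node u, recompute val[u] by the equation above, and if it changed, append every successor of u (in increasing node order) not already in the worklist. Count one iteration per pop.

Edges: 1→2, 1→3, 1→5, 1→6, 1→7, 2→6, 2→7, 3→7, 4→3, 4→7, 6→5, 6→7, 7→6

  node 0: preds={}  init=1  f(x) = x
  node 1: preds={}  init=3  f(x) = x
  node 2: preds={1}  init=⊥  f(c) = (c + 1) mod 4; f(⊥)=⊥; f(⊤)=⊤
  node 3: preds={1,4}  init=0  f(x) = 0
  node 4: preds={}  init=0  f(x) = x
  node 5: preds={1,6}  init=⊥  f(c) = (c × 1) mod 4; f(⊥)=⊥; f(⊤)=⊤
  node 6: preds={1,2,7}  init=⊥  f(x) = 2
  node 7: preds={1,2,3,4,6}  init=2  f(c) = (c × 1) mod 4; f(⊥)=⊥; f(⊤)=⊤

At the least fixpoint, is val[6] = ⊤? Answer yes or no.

no

Iteration log — 10 steps:
  step 1. node 0  ⊔preds=⊥  new=1  stable
  step 2. node 1  ⊔preds=⊥  new=3  stable
  step 3. node 2  ⊔preds=3  new=0  old=⊥  +wl: 
  step 4. node 3  ⊔preds=⊤  new=0  stable
  step 5. node 4  ⊔preds=⊥  new=0  stable
  step 6. node 5  ⊔preds=3  new=3  old=⊥  +wl: 
  step 7. node 6  ⊔preds=⊤  new=2  old=⊥  +wl: 5
  step 8. node 7  ⊔preds=⊤  new=⊤  old=2  +wl: 6
  step 9. node 5  ⊔preds=⊤  new=⊤  old=3  +wl: 
  step 10. node 6  ⊔preds=⊤  new=2  stable

Least fixpoint reached:
  node 0: 1
  node 1: 3
  node 2: 0
  node 3: 0
  node 4: 0
  node 5: ⊤
  node 6: 2
  node 7: ⊤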